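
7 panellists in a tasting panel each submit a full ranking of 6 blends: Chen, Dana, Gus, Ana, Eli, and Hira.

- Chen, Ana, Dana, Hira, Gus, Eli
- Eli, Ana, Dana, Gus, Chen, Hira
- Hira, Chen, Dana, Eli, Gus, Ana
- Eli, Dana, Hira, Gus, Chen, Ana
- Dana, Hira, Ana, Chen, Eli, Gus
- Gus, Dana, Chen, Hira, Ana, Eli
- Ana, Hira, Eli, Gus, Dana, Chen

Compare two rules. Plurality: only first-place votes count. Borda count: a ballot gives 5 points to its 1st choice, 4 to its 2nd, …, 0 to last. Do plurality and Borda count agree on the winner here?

No

Plurality first-place counts: Chen 1, Dana 1, Gus 1, Ana 1, Eli 2, Hira 1 → Eli.
Borda totals: Chen 16, Dana 23, Gus 13, Ana 17, Eli 16, Hira 20 → Dana.
The two rules disagree: plurality picks Eli, Borda picks Dana.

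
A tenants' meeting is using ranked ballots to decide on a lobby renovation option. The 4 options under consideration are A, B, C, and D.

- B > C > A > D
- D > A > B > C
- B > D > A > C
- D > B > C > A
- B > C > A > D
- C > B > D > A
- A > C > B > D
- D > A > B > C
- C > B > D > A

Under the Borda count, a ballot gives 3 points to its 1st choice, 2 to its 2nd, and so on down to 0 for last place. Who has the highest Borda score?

Borda scores:
  A: 1 + 2 + 1 + 0 + 1 + 0 + 3 + 2 + 0 = 10
  B: 3 + 1 + 3 + 2 + 3 + 2 + 1 + 1 + 2 = 18
  C: 2 + 0 + 0 + 1 + 2 + 3 + 2 + 0 + 3 = 13
  D: 0 + 3 + 2 + 3 + 0 + 1 + 0 + 3 + 1 = 13
B has the highest total.

B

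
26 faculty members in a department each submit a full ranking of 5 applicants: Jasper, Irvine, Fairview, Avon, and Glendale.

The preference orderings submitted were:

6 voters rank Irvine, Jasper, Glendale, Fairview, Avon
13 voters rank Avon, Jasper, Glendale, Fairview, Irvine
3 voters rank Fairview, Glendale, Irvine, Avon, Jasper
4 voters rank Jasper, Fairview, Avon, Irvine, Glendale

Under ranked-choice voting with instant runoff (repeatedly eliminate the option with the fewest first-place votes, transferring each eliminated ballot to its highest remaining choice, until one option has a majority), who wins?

Avon

Round 1: Avon 13, Irvine 6, Jasper 4, Fairview 3, Glendale 0. Glendale has the fewest and is eliminated.
Round 2: Avon 13, Irvine 6, Jasper 4, Fairview 3. Fairview has the fewest and is eliminated.
Round 3: Avon 13, Irvine 9, Jasper 4. Jasper has the fewest and is eliminated.
Round 4: Avon 17, Irvine 9. Avon has a majority.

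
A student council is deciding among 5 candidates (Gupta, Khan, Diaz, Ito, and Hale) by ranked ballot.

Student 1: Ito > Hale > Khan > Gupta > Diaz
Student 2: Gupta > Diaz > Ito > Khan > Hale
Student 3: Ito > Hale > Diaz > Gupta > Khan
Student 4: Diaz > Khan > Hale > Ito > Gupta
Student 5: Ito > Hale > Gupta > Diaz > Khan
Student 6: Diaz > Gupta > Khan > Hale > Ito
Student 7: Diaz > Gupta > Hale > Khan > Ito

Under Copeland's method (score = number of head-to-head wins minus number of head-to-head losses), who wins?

Pairwise results:
  Gupta vs Khan: Gupta wins 5–2.
  Gupta vs Diaz: Diaz wins 4–3.
  Gupta vs Ito: Ito wins 4–3.
  Gupta vs Hale: Hale wins 4–3.
  Khan vs Diaz: Diaz wins 6–1.
  Khan vs Ito: Ito wins 4–3.
  Khan vs Hale: Hale wins 4–3.
  Diaz vs Ito: Diaz wins 4–3.
  Diaz vs Hale: Diaz wins 4–3.
  Ito vs Hale: Ito wins 4–3.
Copeland scores (wins − losses):
  Gupta: 1 − 3 = -2
  Khan: 0 − 4 = -4
  Diaz: 4 − 0 = 4
  Ito: 3 − 1 = 2
  Hale: 2 − 2 = 0
Diaz has the best Copeland score.

Diaz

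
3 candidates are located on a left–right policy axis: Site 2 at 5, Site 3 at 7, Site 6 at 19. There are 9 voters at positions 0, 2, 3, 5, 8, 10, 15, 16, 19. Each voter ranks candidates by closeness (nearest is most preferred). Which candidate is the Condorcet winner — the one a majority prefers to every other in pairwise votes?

With single-peaked preferences on a line, the Condorcet winner is the candidate closest to the median voter.
The median voter (position 8) is closest to Site 3 at 7.
Check: Site 3 vs Site 2 — voters closer to Site 3: 5 of 9.

Site 3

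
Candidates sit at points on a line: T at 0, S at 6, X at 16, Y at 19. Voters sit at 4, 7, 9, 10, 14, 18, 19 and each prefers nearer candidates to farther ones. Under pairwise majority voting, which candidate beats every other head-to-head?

S

With single-peaked preferences on a line, the Condorcet winner is the candidate closest to the median voter.
The median voter (position 10) is closest to S at 6.
Check: S vs X — voters closer to S: 4 of 7.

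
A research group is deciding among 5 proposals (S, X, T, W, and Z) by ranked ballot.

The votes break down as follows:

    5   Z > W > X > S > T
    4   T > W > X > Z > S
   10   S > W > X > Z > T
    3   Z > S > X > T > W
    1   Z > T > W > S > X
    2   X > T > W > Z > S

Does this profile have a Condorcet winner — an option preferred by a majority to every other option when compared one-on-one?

Head-to-head results (25 voters total):
S vs X: S wins 14–11.
S vs T: S wins 18–7.
S vs W: S wins 13–12.
S vs Z: Z wins 15–10.
X vs T: X wins 20–5.
X vs W: W wins 20–5.
X vs Z: X wins 16–9.
T vs W: W wins 15–10.
T vs Z: Z wins 19–6.
W vs Z: W wins 16–9.
No candidate beats all others: S beats X beats Z beats S, a majority cycle.

No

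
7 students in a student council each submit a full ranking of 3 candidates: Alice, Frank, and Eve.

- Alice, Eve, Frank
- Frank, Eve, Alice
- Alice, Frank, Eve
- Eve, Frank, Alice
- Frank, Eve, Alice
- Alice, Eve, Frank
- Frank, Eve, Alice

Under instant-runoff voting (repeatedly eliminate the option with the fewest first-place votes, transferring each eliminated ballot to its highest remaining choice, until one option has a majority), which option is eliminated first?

Eve

Round 1: Alice 3, Frank 3, Eve 1. Eve has the fewest and is eliminated.
Round 2: Frank 4, Alice 3. Frank has a majority.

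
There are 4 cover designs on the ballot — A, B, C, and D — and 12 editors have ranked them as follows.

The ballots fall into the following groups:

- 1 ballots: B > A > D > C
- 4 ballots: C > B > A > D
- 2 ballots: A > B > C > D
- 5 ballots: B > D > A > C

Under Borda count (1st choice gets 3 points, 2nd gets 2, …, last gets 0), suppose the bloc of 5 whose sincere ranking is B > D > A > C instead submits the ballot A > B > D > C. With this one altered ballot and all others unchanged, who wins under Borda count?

Borda totals with the altered ballot: A 27, B 25, C 14, D 6.
The switch changes the winner from B to A.

A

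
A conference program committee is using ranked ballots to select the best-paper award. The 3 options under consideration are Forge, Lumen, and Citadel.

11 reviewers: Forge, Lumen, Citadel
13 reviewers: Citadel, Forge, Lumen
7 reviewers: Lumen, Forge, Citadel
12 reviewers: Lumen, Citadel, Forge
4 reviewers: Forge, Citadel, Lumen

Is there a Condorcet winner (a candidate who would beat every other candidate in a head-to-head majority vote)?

No

Head-to-head results (47 voters total):
Forge vs Lumen: Forge wins 28–19.
Forge vs Citadel: Citadel wins 25–22.
Lumen vs Citadel: Lumen wins 30–17.
No candidate beats all others: Forge beats Lumen beats Citadel beats Forge, a majority cycle.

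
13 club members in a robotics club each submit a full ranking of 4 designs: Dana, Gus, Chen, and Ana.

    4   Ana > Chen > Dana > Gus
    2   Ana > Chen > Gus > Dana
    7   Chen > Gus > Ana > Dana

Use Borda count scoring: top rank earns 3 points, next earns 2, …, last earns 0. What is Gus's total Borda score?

Borda scores:
  Dana: 4·1 + 2·0 + 7·0 = 4
  Gus: 4·0 + 2·1 + 7·2 = 16
  Chen: 4·2 + 2·2 + 7·3 = 33
  Ana: 4·3 + 2·3 + 7·1 = 25

16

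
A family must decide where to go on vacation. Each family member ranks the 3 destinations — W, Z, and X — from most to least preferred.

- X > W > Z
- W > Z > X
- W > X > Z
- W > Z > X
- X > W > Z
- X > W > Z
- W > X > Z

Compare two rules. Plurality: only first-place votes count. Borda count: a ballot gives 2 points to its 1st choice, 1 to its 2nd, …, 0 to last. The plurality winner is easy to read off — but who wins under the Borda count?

W

Plurality first-place counts: W 4, Z 0, X 3 → W.
Borda totals: W 11, Z 2, X 8 → W.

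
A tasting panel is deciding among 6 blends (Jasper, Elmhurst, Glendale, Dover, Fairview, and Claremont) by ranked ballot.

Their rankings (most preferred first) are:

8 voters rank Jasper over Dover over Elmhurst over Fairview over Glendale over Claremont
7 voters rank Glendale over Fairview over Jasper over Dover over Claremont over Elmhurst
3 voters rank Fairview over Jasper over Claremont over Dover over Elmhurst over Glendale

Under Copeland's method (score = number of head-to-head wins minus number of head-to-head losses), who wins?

Fairview

Pairwise results:
  Jasper vs Elmhurst: Jasper wins 18–0.
  Jasper vs Glendale: Jasper wins 11–7.
  Jasper vs Dover: Jasper wins 18–0.
  Jasper vs Fairview: Fairview wins 10–8.
  Jasper vs Claremont: Jasper wins 18–0.
  Elmhurst vs Glendale: Elmhurst wins 11–7.
  Elmhurst vs Dover: Dover wins 18–0.
  Elmhurst vs Fairview: Fairview wins 10–8.
  Elmhurst vs Claremont: Claremont wins 10–8.
  Glendale vs Dover: Dover wins 11–7.
  Glendale vs Fairview: Fairview wins 11–7.
  Glendale vs Claremont: Glendale wins 15–3.
  Dover vs Fairview: Fairview wins 10–8.
  Dover vs Claremont: Dover wins 15–3.
  Fairview vs Claremont: Fairview wins 18–0.
Copeland scores (wins − losses):
  Jasper: 4 − 1 = 3
  Elmhurst: 1 − 4 = -3
  Glendale: 1 − 4 = -3
  Dover: 3 − 2 = 1
  Fairview: 5 − 0 = 5
  Claremont: 1 − 4 = -3
Fairview has the best Copeland score.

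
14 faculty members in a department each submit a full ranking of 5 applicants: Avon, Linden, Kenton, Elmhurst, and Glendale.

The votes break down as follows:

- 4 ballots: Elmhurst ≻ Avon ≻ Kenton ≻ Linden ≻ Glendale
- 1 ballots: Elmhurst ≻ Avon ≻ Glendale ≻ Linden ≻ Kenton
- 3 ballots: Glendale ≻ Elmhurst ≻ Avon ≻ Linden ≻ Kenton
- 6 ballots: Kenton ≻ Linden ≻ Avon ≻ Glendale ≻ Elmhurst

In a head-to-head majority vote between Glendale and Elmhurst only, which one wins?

Glendale

Ballots ranking Glendale above Elmhurst: 3+6 = 9.
Ballots ranking Elmhurst above Glendale: 4+1 = 5.
Glendale wins the head-to-head, 9–5.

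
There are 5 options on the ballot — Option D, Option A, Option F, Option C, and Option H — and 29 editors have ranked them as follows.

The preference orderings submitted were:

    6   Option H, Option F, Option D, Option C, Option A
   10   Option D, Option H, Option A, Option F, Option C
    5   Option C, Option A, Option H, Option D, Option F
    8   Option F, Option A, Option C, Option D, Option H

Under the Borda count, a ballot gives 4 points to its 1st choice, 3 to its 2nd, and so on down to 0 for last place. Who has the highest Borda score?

Option D

Borda scores:
  Option D: 6·2 + 10·4 + 5·1 + 8·1 = 65
  Option A: 6·0 + 10·2 + 5·3 + 8·3 = 59
  Option F: 6·3 + 10·1 + 5·0 + 8·4 = 60
  Option C: 6·1 + 10·0 + 5·4 + 8·2 = 42
  Option H: 6·4 + 10·3 + 5·2 + 8·0 = 64
Option D has the highest total.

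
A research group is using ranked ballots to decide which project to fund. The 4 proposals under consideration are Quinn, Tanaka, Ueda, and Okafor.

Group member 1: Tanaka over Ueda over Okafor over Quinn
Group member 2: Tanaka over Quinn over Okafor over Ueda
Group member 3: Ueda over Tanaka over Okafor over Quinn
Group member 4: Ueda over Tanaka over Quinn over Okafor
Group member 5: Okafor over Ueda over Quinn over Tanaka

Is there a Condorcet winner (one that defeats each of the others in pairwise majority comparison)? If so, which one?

Ueda

Head-to-head results (5 voters total):
Quinn vs Tanaka: Tanaka wins 4–1.
Quinn vs Ueda: Ueda wins 4–1.
Quinn vs Okafor: Okafor wins 3–2.
Tanaka vs Ueda: Ueda wins 3–2.
Tanaka vs Okafor: Tanaka wins 4–1.
Ueda vs Okafor: Ueda wins 3–2.
Ueda beats each rival — Quinn (4–1), Tanaka (3–2), Okafor (3–2) — so Ueda is the Condorcet winner.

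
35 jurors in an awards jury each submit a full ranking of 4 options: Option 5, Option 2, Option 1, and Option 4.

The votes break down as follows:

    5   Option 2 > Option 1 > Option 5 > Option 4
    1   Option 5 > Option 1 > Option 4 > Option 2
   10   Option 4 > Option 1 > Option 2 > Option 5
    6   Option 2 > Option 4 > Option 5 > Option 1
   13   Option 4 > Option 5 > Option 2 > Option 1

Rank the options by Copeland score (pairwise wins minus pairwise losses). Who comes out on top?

Option 4

Pairwise results:
  Option 5 vs Option 2: Option 2 wins 21–14.
  Option 5 vs Option 1: Option 5 wins 20–15.
  Option 5 vs Option 4: Option 4 wins 29–6.
  Option 2 vs Option 1: Option 2 wins 24–11.
  Option 2 vs Option 4: Option 4 wins 24–11.
  Option 1 vs Option 4: Option 4 wins 29–6.
Copeland scores (wins − losses):
  Option 5: 1 − 2 = -1
  Option 2: 2 − 1 = 1
  Option 1: 0 − 3 = -3
  Option 4: 3 − 0 = 3
Option 4 has the best Copeland score.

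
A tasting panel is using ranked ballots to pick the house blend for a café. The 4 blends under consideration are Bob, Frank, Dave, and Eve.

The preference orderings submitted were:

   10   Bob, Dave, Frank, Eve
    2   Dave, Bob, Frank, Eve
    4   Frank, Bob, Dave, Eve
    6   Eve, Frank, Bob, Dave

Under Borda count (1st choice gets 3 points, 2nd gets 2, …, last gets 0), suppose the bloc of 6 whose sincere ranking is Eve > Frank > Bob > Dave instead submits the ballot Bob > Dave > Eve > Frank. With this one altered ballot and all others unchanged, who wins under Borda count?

Borda totals with the altered ballot: Bob 60, Frank 24, Dave 42, Eve 6.
The winner is unchanged: still Bob.

Bob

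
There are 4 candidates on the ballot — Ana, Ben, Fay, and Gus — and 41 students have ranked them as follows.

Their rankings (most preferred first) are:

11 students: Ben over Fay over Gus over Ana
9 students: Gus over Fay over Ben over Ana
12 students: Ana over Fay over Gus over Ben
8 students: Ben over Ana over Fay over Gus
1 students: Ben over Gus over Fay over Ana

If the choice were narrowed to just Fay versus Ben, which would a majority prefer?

Ballots ranking Fay above Ben: 9+12 = 21.
Ballots ranking Ben above Fay: 11+8+1 = 20.
Fay wins the head-to-head, 21–20.

Fay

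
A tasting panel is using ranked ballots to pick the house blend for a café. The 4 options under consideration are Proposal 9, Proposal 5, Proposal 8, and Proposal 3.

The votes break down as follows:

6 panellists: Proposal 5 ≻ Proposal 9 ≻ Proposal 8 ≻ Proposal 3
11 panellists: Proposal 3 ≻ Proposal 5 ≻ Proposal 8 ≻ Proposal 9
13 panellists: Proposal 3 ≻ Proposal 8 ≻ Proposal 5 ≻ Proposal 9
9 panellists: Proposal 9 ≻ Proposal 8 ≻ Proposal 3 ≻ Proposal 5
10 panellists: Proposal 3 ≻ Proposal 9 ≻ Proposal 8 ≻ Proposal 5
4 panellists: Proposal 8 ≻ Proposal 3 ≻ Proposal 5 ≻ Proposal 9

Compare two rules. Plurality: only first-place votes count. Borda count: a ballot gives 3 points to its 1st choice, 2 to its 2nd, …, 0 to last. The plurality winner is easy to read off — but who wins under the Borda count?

Plurality first-place counts: Proposal 9 9, Proposal 5 6, Proposal 8 4, Proposal 3 34 → Proposal 3.
Borda totals: Proposal 9 59, Proposal 5 57, Proposal 8 83, Proposal 3 119 → Proposal 3.

Proposal 3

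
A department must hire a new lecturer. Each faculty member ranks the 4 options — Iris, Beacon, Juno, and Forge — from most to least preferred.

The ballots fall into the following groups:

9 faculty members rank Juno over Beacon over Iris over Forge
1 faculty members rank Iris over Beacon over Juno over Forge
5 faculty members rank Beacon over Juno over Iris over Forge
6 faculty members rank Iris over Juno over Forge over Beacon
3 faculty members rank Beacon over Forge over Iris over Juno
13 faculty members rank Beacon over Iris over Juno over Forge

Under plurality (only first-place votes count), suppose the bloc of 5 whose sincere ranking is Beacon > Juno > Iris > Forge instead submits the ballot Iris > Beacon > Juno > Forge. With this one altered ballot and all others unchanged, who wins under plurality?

Beacon

First-place totals with the altered ballot: Iris 12, Beacon 16, Juno 9, Forge 0.
The winner is unchanged: still Beacon.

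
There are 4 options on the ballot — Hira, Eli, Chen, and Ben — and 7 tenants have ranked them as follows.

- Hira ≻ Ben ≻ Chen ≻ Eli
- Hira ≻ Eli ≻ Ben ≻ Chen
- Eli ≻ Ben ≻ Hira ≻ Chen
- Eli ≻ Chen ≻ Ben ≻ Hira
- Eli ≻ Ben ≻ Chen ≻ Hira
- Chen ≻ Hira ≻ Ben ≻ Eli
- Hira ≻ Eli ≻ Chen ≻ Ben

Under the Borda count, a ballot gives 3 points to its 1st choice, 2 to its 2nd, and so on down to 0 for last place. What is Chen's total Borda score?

Borda scores:
  Hira: 3 + 3 + 1 + 0 + 0 + 2 + 3 = 12
  Eli: 0 + 2 + 3 + 3 + 3 + 0 + 2 = 13
  Chen: 1 + 0 + 0 + 2 + 1 + 3 + 1 = 8
  Ben: 2 + 1 + 2 + 1 + 2 + 1 + 0 = 9

8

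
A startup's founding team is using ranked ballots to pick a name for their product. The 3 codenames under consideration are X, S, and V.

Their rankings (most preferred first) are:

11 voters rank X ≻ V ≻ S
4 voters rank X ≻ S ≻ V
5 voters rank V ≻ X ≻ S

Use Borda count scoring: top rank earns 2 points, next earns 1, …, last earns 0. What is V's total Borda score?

Borda scores:
  X: 11·2 + 4·2 + 5·1 = 35
  S: 11·0 + 4·1 + 5·0 = 4
  V: 11·1 + 4·0 + 5·2 = 21

21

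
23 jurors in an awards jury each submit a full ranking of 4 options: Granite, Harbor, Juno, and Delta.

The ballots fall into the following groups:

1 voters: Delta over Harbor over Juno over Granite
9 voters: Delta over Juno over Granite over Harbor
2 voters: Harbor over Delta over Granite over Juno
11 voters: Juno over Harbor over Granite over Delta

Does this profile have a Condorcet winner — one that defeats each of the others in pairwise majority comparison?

No

Head-to-head results (23 voters total):
Granite vs Harbor: Harbor wins 14–9.
Granite vs Juno: Juno wins 21–2.
Granite vs Delta: Delta wins 12–11.
Harbor vs Juno: Juno wins 20–3.
Harbor vs Delta: Harbor wins 13–10.
Juno vs Delta: Delta wins 12–11.
No candidate beats all others: Harbor beats Delta beats Juno beats Harbor, a majority cycle.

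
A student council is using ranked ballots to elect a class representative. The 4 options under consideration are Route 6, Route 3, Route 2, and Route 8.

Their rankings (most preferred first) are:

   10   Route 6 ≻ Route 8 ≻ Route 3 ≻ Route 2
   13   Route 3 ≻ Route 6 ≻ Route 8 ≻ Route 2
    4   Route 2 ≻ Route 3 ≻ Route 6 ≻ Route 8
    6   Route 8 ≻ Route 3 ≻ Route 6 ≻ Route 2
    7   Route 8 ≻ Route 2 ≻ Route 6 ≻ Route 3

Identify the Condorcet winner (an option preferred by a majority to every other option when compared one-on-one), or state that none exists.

Head-to-head results (40 voters total):
Route 6 vs Route 3: Route 3 wins 23–17.
Route 6 vs Route 2: Route 6 wins 29–11.
Route 6 vs Route 8: Route 6 wins 27–13.
Route 3 vs Route 2: Route 3 wins 29–11.
Route 3 vs Route 8: Route 8 wins 23–17.
Route 2 vs Route 8: Route 8 wins 36–4.
No candidate beats all others: Route 6 beats Route 8 beats Route 3 beats Route 6, a majority cycle.

There is no Condorcet winner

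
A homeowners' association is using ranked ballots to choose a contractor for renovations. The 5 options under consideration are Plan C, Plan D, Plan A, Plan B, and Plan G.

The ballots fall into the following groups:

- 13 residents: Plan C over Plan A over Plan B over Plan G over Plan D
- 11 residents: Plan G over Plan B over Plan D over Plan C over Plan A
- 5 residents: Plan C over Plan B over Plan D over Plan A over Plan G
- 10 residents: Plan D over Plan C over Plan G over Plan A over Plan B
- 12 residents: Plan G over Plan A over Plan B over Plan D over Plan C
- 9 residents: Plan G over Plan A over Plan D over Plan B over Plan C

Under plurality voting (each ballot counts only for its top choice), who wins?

First-place vote totals:
  Plan C: 18
  Plan D: 10
  Plan A: 0
  Plan B: 0
  Plan G: 32
Plan G has the most first-place votes.

Plan G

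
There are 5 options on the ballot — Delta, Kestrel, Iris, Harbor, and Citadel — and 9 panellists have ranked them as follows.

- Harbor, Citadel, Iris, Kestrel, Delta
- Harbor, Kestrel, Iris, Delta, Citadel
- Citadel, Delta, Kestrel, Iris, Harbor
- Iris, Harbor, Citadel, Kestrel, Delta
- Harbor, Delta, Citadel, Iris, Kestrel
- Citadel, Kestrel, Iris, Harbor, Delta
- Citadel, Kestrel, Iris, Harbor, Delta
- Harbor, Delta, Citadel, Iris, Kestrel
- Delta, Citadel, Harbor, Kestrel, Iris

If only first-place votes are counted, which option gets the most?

First-place vote totals:
  Delta: 1
  Kestrel: 0
  Iris: 1
  Harbor: 4
  Citadel: 3
Harbor has the most first-place votes.

Harbor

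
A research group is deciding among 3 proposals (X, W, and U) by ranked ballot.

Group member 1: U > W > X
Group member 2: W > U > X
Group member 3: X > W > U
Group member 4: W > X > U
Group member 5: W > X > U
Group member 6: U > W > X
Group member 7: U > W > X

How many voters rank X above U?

3

Ballots ranking X above U: 3.
Ballots ranking U above X: 4.
So 3 of 7 voters prefer X to U.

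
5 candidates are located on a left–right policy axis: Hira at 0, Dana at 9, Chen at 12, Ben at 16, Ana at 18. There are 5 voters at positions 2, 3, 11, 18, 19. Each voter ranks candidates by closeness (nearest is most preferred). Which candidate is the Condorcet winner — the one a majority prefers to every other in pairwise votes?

Chen

With single-peaked preferences on a line, the Condorcet winner is the candidate closest to the median voter.
The median voter (position 11) is closest to Chen at 12.
Check: Chen vs Ben — voters closer to Chen: 3 of 5.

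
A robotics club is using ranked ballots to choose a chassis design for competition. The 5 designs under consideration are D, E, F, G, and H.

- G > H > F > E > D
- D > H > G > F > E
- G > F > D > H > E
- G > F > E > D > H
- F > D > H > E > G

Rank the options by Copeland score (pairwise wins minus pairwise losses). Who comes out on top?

G

Pairwise results:
  D vs E: D wins 3–2.
  D vs F: F wins 4–1.
  D vs G: G wins 3–2.
  D vs H: D wins 4–1.
  E vs F: F wins 5–0.
  E vs G: G wins 4–1.
  E vs H: H wins 4–1.
  F vs G: G wins 4–1.
  F vs H: F wins 3–2.
  G vs H: G wins 3–2.
Copeland scores (wins − losses):
  D: 2 − 2 = 0
  E: 0 − 4 = -4
  F: 3 − 1 = 2
  G: 4 − 0 = 4
  H: 1 − 3 = -2
G has the best Copeland score.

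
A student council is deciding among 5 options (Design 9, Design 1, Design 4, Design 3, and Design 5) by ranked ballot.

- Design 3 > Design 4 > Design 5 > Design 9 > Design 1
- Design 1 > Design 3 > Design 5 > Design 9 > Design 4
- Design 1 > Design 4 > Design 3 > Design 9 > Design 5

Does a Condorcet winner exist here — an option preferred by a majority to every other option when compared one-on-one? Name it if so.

Design 1

Head-to-head results (3 voters total):
Design 9 vs Design 1: Design 1 wins 2–1.
Design 9 vs Design 4: Design 4 wins 2–1.
Design 9 vs Design 3: Design 3 wins 3–0.
Design 9 vs Design 5: Design 5 wins 2–1.
Design 1 vs Design 4: Design 1 wins 2–1.
Design 1 vs Design 3: Design 1 wins 2–1.
Design 1 vs Design 5: Design 1 wins 2–1.
Design 4 vs Design 3: Design 3 wins 2–1.
Design 4 vs Design 5: Design 4 wins 2–1.
Design 3 vs Design 5: Design 3 wins 3–0.
Design 1 beats each rival — Design 9 (2–1), Design 4 (2–1), Design 3 (2–1), Design 5 (2–1) — so Design 1 is the Condorcet winner.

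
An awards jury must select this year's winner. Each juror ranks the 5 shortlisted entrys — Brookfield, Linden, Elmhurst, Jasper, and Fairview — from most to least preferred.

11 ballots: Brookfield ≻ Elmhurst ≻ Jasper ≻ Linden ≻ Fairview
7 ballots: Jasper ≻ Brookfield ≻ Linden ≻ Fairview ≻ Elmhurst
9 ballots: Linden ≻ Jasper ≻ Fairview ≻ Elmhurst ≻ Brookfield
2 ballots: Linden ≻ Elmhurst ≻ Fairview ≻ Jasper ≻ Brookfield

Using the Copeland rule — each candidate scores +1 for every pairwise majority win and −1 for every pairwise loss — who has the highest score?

Jasper

Pairwise results:
  Brookfield vs Linden: Brookfield wins 18–11.
  Brookfield vs Elmhurst: Brookfield wins 18–11.
  Brookfield vs Jasper: Jasper wins 18–11.
  Brookfield vs Fairview: Brookfield wins 18–11.
  Linden vs Elmhurst: Linden wins 18–11.
  Linden vs Jasper: Jasper wins 18–11.
  Linden vs Fairview: Linden wins 29–0.
  Elmhurst vs Jasper: Jasper wins 16–13.
  Elmhurst vs Fairview: Fairview wins 16–13.
  Jasper vs Fairview: Jasper wins 27–2.
Copeland scores (wins − losses):
  Brookfield: 3 − 1 = 2
  Linden: 2 − 2 = 0
  Elmhurst: 0 − 4 = -4
  Jasper: 4 − 0 = 4
  Fairview: 1 − 3 = -2
Jasper has the best Copeland score.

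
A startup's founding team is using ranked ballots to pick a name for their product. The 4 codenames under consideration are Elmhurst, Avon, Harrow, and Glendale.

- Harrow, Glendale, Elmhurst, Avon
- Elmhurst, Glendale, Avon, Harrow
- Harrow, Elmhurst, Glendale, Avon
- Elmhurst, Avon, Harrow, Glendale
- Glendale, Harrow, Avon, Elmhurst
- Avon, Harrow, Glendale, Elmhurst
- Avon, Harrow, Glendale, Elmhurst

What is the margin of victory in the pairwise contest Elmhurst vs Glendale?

1

Ballots ranking Elmhurst above Glendale: 3.
Ballots ranking Glendale above Elmhurst: 4.
Glendale wins 4–3, a margin of 1.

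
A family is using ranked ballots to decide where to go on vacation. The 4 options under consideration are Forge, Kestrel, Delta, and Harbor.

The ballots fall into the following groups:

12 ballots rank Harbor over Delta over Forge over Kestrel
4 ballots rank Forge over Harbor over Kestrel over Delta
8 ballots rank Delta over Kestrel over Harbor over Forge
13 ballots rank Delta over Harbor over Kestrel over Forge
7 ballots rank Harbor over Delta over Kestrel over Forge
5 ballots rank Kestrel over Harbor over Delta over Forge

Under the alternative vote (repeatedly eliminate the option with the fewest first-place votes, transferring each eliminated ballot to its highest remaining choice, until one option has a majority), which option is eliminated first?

Round 1: Delta 21, Harbor 19, Kestrel 5, Forge 4. Forge has the fewest and is eliminated.
Round 2: Harbor 23, Delta 21, Kestrel 5. Kestrel has the fewest and is eliminated.
Round 3: Harbor 28, Delta 21. Harbor has a majority.

Forge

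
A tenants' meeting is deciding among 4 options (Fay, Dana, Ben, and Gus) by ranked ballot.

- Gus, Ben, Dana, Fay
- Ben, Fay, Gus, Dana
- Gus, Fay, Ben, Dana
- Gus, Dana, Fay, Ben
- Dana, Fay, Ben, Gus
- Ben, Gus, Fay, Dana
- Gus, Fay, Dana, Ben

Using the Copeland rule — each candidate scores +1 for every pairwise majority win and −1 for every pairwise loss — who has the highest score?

Gus

Pairwise results:
  Fay vs Dana: Fay wins 4–3.
  Fay vs Ben: Fay wins 4–3.
  Fay vs Gus: Gus wins 5–2.
  Dana vs Ben: Ben wins 4–3.
  Dana vs Gus: Gus wins 6–1.
  Ben vs Gus: Gus wins 4–3.
Copeland scores (wins − losses):
  Fay: 2 − 1 = 1
  Dana: 0 − 3 = -3
  Ben: 1 − 2 = -1
  Gus: 3 − 0 = 3
Gus has the best Copeland score.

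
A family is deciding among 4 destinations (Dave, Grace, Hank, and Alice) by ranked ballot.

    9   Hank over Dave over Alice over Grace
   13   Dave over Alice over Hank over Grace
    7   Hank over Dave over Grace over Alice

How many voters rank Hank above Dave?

Ballots ranking Hank above Dave: 9+7 = 16.
Ballots ranking Dave above Hank: 13.
So 16 of 29 voters prefer Hank to Dave.

16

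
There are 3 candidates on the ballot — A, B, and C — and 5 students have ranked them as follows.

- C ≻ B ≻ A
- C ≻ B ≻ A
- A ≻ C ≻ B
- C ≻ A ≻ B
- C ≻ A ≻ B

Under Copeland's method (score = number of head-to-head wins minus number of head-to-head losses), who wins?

C

Pairwise results:
  A vs B: A wins 3–2.
  A vs C: C wins 4–1.
  B vs C: C wins 5–0.
Copeland scores (wins − losses):
  A: 1 − 1 = 0
  B: 0 − 2 = -2
  C: 2 − 0 = 2
C has the best Copeland score.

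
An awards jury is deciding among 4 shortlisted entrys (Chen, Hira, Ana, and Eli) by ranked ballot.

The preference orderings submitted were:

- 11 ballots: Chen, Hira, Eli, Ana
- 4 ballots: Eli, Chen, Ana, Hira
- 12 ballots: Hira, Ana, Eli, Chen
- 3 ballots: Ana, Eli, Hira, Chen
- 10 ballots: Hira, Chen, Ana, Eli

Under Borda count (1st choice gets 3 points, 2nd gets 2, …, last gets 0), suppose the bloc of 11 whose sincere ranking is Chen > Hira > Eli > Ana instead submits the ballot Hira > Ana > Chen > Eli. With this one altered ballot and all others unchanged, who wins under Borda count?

Hira

Borda totals with the altered ballot: Chen 39, Hira 102, Ana 69, Eli 30.
The winner is unchanged: still Hira.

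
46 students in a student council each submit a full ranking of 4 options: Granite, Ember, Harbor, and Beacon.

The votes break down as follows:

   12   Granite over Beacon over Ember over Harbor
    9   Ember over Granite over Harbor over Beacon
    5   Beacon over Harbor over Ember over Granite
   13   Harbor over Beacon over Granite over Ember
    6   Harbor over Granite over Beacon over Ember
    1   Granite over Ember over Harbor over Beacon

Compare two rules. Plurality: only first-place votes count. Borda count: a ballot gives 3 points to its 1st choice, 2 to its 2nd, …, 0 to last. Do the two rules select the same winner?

No

Plurality first-place counts: Granite 13, Ember 9, Harbor 19, Beacon 5 → Harbor.
Borda totals: Granite 82, Ember 46, Harbor 77, Beacon 71 → Granite.
The two rules disagree: plurality picks Harbor, Borda picks Granite.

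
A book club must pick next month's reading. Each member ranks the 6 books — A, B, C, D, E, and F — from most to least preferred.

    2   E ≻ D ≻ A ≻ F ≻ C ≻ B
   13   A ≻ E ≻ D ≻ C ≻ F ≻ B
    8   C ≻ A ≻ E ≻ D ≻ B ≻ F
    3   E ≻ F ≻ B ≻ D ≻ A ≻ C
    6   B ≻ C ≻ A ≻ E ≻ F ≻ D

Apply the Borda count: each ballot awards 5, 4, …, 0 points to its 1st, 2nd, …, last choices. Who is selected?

Borda scores:
  A: 2·3 + 13·5 + 8·4 + 3·1 + 6·3 = 124
  B: 2·0 + 13·0 + 8·1 + 3·3 + 6·5 = 47
  C: 2·1 + 13·2 + 8·5 + 3·0 + 6·4 = 92
  D: 2·4 + 13·3 + 8·2 + 3·2 + 6·0 = 69
  E: 2·5 + 13·4 + 8·3 + 3·5 + 6·2 = 113
  F: 2·2 + 13·1 + 8·0 + 3·4 + 6·1 = 35
A has the highest total.

A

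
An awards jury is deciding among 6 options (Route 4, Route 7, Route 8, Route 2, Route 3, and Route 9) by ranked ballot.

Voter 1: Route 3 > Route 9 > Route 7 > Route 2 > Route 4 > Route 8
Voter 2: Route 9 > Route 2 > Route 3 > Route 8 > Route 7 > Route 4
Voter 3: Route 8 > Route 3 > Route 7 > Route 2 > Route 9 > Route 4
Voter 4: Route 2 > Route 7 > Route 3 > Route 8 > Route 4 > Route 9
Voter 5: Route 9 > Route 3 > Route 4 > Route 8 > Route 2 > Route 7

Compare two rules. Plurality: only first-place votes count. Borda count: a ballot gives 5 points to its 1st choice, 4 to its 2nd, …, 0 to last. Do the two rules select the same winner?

Plurality first-place counts: Route 4 0, Route 7 0, Route 8 1, Route 2 1, Route 3 1, Route 9 2 → Route 9.
Borda totals: Route 4 5, Route 7 11, Route 8 11, Route 2 14, Route 3 19, Route 9 15 → Route 3.
The two rules disagree: plurality picks Route 9, Borda picks Route 3.

No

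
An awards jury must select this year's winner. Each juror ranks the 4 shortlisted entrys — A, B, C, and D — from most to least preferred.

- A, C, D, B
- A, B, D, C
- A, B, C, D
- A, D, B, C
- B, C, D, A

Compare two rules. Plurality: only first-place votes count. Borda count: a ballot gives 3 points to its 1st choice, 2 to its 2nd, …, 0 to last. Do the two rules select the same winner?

Plurality first-place counts: A 4, B 1, C 0, D 0 → A.
Borda totals: A 12, B 8, C 5, D 5 → A.
The two rules agree on A.

Yes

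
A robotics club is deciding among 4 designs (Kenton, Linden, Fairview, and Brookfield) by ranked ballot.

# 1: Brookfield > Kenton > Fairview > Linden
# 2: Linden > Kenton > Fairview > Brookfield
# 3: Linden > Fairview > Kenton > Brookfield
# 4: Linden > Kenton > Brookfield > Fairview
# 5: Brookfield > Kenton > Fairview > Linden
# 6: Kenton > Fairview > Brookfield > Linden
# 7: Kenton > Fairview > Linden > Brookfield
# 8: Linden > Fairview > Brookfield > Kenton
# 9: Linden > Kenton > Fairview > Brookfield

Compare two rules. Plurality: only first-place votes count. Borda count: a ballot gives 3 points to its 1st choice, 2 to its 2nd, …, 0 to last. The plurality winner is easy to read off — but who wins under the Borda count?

Kenton

Plurality first-place counts: Kenton 2, Linden 5, Fairview 0, Brookfield 2 → Linden.
Borda totals: Kenton 17, Linden 16, Fairview 12, Brookfield 9 → Kenton.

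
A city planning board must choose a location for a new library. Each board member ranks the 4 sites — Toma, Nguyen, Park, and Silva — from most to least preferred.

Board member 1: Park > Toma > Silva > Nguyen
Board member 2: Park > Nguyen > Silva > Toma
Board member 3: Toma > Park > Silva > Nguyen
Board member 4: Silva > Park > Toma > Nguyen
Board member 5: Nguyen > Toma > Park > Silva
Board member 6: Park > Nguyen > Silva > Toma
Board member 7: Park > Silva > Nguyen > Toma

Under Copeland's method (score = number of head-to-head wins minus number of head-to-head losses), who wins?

Park

Pairwise results:
  Toma vs Nguyen: Nguyen wins 4–3.
  Toma vs Park: Park wins 5–2.
  Toma vs Silva: Silva wins 4–3.
  Nguyen vs Park: Park wins 6–1.
  Nguyen vs Silva: Silva wins 4–3.
  Park vs Silva: Park wins 6–1.
Copeland scores (wins − losses):
  Toma: 0 − 3 = -3
  Nguyen: 1 − 2 = -1
  Park: 3 − 0 = 3
  Silva: 2 − 1 = 1
Park has the best Copeland score.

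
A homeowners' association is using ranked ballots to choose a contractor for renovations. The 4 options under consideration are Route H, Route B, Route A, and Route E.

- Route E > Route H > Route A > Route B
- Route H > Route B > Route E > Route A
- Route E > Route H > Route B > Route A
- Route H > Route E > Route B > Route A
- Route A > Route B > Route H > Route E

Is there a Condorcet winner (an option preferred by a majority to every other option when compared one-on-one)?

Yes

Head-to-head results (5 voters total):
Route H vs Route B: Route H wins 4–1.
Route H vs Route A: Route H wins 4–1.
Route H vs Route E: Route H wins 3–2.
Route B vs Route A: Route B wins 3–2.
Route B vs Route E: Route E wins 3–2.
Route A vs Route E: Route E wins 4–1.
Route H beats each rival — Route B (4–1), Route A (4–1), Route E (3–2) — so Route H is the Condorcet winner.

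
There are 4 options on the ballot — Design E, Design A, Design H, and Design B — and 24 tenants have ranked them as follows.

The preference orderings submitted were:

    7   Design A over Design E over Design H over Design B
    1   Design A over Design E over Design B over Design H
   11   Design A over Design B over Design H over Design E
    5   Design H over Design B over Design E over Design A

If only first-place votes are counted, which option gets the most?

Design A

First-place vote totals:
  Design E: 0
  Design A: 19
  Design H: 5
  Design B: 0
Design A has the most first-place votes.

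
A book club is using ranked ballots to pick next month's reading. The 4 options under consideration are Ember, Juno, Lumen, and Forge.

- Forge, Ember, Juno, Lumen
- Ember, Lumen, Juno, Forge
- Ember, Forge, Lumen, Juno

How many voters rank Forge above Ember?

Ballots ranking Forge above Ember: 1.
Ballots ranking Ember above Forge: 2.
So 1 of 3 voters prefer Forge to Ember.

1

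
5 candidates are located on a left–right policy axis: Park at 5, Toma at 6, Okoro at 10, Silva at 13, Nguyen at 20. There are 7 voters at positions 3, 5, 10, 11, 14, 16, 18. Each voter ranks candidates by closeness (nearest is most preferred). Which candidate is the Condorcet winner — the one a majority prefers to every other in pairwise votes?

Okoro

With single-peaked preferences on a line, the Condorcet winner is the candidate closest to the median voter.
The median voter (position 11) is closest to Okoro at 10.
Check: Okoro vs Silva — voters closer to Okoro: 4 of 7.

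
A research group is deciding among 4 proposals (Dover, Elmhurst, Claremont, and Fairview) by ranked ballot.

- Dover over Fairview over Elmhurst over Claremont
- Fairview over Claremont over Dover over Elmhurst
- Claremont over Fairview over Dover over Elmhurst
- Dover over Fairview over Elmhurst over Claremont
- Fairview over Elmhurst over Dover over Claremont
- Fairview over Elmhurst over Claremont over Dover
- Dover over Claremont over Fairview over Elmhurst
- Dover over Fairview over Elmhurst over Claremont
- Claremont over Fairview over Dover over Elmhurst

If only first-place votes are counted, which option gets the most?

Dover

First-place vote totals:
  Dover: 4
  Elmhurst: 0
  Claremont: 2
  Fairview: 3
Dover has the most first-place votes.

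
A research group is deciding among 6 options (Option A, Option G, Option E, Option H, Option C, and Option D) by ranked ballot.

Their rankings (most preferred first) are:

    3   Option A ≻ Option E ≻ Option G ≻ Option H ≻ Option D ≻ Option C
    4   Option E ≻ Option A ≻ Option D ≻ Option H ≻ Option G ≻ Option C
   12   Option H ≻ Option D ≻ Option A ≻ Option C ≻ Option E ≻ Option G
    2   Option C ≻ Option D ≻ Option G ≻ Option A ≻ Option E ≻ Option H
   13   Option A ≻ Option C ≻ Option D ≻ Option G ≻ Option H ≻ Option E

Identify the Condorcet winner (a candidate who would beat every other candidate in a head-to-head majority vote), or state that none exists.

Head-to-head results (34 voters total):
Option A vs Option G: Option A wins 32–2.
Option A vs Option E: Option A wins 30–4.
Option A vs Option H: Option A wins 22–12.
Option A vs Option C: Option A wins 32–2.
Option A vs Option D: Option A wins 20–14.
Option G vs Option E: Option E wins 19–15.
Option G vs Option H: Option G wins 18–16.
Option G vs Option C: Option C wins 27–7.
Option G vs Option D: Option D wins 31–3.
Option E vs Option H: Option H wins 25–9.
Option E vs Option C: Option C wins 27–7.
Option E vs Option D: Option D wins 27–7.
Option H vs Option C: Option H wins 19–15.
Option H vs Option D: Option D wins 19–15.
Option C vs Option D: Option D wins 19–15.
Option A beats each rival — Option G (32–2), Option E (30–4), Option H (22–12), Option C (32–2), Option D (20–14) — so Option A is the Condorcet winner.

Option A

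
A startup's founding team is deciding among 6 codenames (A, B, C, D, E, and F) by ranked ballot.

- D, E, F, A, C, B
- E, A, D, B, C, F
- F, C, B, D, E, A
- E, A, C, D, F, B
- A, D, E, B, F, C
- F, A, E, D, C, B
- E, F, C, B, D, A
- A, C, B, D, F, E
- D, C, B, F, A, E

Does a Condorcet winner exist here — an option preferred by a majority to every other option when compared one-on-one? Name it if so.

None — there is no Condorcet winner

Head-to-head results (9 voters total):
A vs B: A wins 6–3.
A vs C: A wins 6–3.
A vs D: A wins 5–4.
A vs E: E wins 5–4.
A vs F: F wins 5–4.
B vs C: C wins 7–2.
B vs D: D wins 6–3.
B vs E: E wins 6–3.
B vs F: F wins 5–4.
C vs D: D wins 5–4.
C vs E: E wins 6–3.
C vs F: F wins 5–4.
D vs E: D wins 5–4.
D vs F: D wins 6–3.
E vs F: E wins 5–4.
No candidate beats all others: A beats D beats E beats A, a majority cycle.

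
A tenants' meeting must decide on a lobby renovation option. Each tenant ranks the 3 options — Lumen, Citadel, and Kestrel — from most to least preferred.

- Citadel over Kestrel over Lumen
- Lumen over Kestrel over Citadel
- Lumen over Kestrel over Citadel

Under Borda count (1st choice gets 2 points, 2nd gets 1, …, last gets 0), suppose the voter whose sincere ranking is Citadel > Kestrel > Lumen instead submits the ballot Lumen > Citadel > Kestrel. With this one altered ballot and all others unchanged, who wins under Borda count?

Borda totals with the altered ballot: Lumen 6, Citadel 1, Kestrel 2.
The winner is unchanged: still Lumen.

Lumen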